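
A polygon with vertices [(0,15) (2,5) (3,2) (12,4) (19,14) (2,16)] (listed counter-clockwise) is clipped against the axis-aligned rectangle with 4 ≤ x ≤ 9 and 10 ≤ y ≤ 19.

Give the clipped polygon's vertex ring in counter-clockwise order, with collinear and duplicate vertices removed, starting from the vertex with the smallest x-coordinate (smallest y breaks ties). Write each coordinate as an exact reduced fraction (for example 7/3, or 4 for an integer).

1. After x ≥ 4: [(4,20/9) (12,4) (19,14) (4,268/17)]
2. After x ≤ 9: [(4,20/9) (9,10/3) (9,258/17) (4,268/17)]
3. After y ≥ 10: [(4,10) (9,10) (9,258/17) (4,268/17)]
4. After y ≤ 19: [(4,10) (9,10) (9,258/17) (4,268/17)]
5. Canonical ring: [(4,10) (9,10) (9,258/17) (4,268/17)]

Clipped polygon: [(4,10) (9,10) (9,258/17) (4,268/17)]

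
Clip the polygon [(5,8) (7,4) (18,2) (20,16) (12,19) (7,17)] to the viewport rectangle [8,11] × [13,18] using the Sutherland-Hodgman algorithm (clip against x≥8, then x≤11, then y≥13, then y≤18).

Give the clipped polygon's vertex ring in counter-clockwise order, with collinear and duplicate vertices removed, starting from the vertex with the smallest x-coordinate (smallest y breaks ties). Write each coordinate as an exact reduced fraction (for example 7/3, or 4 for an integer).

1. After x ≥ 8: [(8,42/11) (18,2) (20,16) (12,19) (8,87/5)]
2. After x ≤ 11: [(8,42/11) (11,36/11) (11,93/5) (8,87/5)]
3. After y ≥ 13: [(8,13) (11,13) (11,93/5) (8,87/5)]
4. After y ≤ 18: [(8,13) (11,13) (11,18) (19/2,18) (8,87/5)]
5. Canonical ring: [(8,13) (11,13) (11,18) (19/2,18) (8,87/5)]

Clipped polygon: [(8,13) (11,13) (11,18) (19/2,18) (8,87/5)]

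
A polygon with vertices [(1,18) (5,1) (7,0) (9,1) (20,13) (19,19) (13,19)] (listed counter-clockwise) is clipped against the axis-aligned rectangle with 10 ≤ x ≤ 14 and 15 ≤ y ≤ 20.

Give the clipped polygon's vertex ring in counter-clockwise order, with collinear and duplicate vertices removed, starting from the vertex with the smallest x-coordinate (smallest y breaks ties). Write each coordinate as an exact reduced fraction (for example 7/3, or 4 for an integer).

1. After x ≥ 10: [(10,75/4) (10,23/11) (20,13) (19,19) (13,19)]
2. After x ≤ 14: [(10,75/4) (10,23/11) (14,71/11) (14,19) (13,19)]
3. After y ≥ 15: [(10,75/4) (10,15) (14,15) (14,19) (13,19)]
4. After y ≤ 20: [(10,75/4) (10,15) (14,15) (14,19) (13,19)]
5. Canonical ring: [(10,15) (14,15) (14,19) (13,19) (10,75/4)]

Clipped polygon: [(10,15) (14,15) (14,19) (13,19) (10,75/4)]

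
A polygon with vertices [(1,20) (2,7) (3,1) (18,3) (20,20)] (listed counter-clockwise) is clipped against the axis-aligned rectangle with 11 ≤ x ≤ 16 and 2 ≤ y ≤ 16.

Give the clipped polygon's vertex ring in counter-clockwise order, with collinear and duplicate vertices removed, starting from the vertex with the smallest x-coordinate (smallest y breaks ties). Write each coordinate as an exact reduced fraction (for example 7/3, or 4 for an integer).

Clipped polygon: [(11,31/15) (16,41/15) (16,16) (11,16)]

1. After x ≥ 11: [(11,20) (11,31/15) (18,3) (20,20)]
2. After x ≤ 16: [(16,20) (11,20) (11,31/15) (16,41/15)]
3. After y ≥ 2: [(16,20) (11,20) (11,31/15) (16,41/15)]
4. After y ≤ 16: [(16,16) (11,16) (11,31/15) (16,41/15)]
5. Canonical ring: [(11,31/15) (16,41/15) (16,16) (11,16)]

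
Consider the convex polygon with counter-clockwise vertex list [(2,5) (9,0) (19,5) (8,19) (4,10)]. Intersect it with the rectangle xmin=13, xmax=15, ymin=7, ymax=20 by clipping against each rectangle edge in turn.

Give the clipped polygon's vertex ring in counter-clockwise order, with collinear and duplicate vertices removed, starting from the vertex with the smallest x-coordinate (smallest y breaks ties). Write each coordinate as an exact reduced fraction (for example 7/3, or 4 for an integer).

Clipped polygon: [(13,7) (15,7) (15,111/11) (13,139/11)]

1. After x ≥ 13: [(13,2) (19,5) (13,139/11)]
2. After x ≤ 15: [(13,2) (15,3) (15,111/11) (13,139/11)]
3. After y ≥ 7: [(13,7) (15,7) (15,111/11) (13,139/11)]
4. After y ≤ 20: [(13,7) (15,7) (15,111/11) (13,139/11)]
5. Canonical ring: [(13,7) (15,7) (15,111/11) (13,139/11)]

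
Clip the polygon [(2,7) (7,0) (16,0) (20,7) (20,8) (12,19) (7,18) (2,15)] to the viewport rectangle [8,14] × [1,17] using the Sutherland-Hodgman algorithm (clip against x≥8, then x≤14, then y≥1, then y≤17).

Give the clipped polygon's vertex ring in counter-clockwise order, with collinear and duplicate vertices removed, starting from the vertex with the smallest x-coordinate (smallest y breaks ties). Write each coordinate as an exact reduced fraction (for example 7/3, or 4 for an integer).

Clipped polygon: [(8,1) (14,1) (14,65/4) (148/11,17) (8,17)]

1. After x ≥ 8: [(8,0) (16,0) (20,7) (20,8) (12,19) (8,91/5)]
2. After x ≤ 14: [(8,0) (14,0) (14,65/4) (12,19) (8,91/5)]
3. After y ≥ 1: [(8,1) (14,1) (14,65/4) (12,19) (8,91/5)]
4. After y ≤ 17: [(8,17) (8,1) (14,1) (14,65/4) (148/11,17)]
5. Canonical ring: [(8,1) (14,1) (14,65/4) (148/11,17) (8,17)]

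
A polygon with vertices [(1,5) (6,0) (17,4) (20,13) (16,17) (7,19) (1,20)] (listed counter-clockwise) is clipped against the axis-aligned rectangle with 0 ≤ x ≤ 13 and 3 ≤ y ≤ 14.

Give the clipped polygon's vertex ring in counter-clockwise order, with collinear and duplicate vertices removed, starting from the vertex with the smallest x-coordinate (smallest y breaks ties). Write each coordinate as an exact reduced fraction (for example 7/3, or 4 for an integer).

1. After x ≥ 0: [(1,5) (6,0) (17,4) (20,13) (16,17) (7,19) (1,20)]
2. After x ≤ 13: [(1,5) (6,0) (13,28/11) (13,53/3) (7,19) (1,20)]
3. After y ≥ 3: [(1,5) (3,3) (13,3) (13,53/3) (7,19) (1,20)]
4. After y ≤ 14: [(1,14) (1,5) (3,3) (13,3) (13,14)]
5. Canonical ring: [(1,5) (3,3) (13,3) (13,14) (1,14)]

Clipped polygon: [(1,5) (3,3) (13,3) (13,14) (1,14)]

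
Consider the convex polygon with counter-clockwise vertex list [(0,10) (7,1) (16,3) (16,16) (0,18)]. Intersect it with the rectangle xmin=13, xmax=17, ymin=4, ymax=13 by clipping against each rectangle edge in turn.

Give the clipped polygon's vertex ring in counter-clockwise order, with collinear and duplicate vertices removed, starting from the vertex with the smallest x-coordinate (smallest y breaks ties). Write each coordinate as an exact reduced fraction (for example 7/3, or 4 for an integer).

Clipped polygon: [(13,4) (16,4) (16,13) (13,13)]

1. After x ≥ 13: [(13,7/3) (16,3) (16,16) (13,131/8)]
2. After x ≤ 17: [(13,7/3) (16,3) (16,16) (13,131/8)]
3. After y ≥ 4: [(13,4) (16,4) (16,16) (13,131/8)]
4. After y ≤ 13: [(13,13) (13,4) (16,4) (16,13)]
5. Canonical ring: [(13,4) (16,4) (16,13) (13,13)]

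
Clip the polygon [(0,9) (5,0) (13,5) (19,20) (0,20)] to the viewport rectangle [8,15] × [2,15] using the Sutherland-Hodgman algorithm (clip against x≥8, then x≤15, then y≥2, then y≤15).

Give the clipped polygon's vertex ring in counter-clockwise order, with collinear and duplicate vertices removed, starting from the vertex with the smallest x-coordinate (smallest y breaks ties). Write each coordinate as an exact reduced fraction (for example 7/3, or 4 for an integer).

Clipped polygon: [(8,2) (41/5,2) (13,5) (15,10) (15,15) (8,15)]

1. After x ≥ 8: [(8,15/8) (13,5) (19,20) (8,20)]
2. After x ≤ 15: [(8,15/8) (13,5) (15,10) (15,20) (8,20)]
3. After y ≥ 2: [(8,2) (41/5,2) (13,5) (15,10) (15,20) (8,20)]
4. After y ≤ 15: [(8,15) (8,2) (41/5,2) (13,5) (15,10) (15,15)]
5. Canonical ring: [(8,2) (41/5,2) (13,5) (15,10) (15,15) (8,15)]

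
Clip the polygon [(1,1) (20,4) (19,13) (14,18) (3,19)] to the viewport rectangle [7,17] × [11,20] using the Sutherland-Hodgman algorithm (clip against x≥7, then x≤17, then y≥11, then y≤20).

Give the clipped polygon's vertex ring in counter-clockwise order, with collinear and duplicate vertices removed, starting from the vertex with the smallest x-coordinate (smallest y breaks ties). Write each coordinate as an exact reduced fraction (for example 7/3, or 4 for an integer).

Clipped polygon: [(7,11) (17,11) (17,15) (14,18) (7,205/11)]

1. After x ≥ 7: [(7,37/19) (20,4) (19,13) (14,18) (7,205/11)]
2. After x ≤ 17: [(7,37/19) (17,67/19) (17,15) (14,18) (7,205/11)]
3. After y ≥ 11: [(7,11) (17,11) (17,15) (14,18) (7,205/11)]
4. After y ≤ 20: [(7,11) (17,11) (17,15) (14,18) (7,205/11)]
5. Canonical ring: [(7,11) (17,11) (17,15) (14,18) (7,205/11)]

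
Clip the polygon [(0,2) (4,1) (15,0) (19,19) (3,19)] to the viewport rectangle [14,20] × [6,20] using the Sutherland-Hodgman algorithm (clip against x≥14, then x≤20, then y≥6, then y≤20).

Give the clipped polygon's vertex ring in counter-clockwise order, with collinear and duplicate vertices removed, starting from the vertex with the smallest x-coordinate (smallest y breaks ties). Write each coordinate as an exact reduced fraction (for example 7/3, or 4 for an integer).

Clipped polygon: [(14,6) (309/19,6) (19,19) (14,19)]

1. After x ≥ 14: [(14,1/11) (15,0) (19,19) (14,19)]
2. After x ≤ 20: [(14,1/11) (15,0) (19,19) (14,19)]
3. After y ≥ 6: [(14,6) (309/19,6) (19,19) (14,19)]
4. After y ≤ 20: [(14,6) (309/19,6) (19,19) (14,19)]
5. Canonical ring: [(14,6) (309/19,6) (19,19) (14,19)]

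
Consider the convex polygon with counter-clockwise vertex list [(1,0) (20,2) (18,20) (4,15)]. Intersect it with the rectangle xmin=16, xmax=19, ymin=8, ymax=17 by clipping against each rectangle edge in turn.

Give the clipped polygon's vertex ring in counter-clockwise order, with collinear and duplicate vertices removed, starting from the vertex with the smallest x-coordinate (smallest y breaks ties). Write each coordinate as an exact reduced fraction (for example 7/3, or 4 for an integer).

1. After x ≥ 16: [(16,30/19) (20,2) (18,20) (16,135/7)]
2. After x ≤ 19: [(16,30/19) (19,36/19) (19,11) (18,20) (16,135/7)]
3. After y ≥ 8: [(16,8) (19,8) (19,11) (18,20) (16,135/7)]
4. After y ≤ 17: [(16,17) (16,8) (19,8) (19,11) (55/3,17)]
5. Canonical ring: [(16,8) (19,8) (19,11) (55/3,17) (16,17)]

Clipped polygon: [(16,8) (19,8) (19,11) (55/3,17) (16,17)]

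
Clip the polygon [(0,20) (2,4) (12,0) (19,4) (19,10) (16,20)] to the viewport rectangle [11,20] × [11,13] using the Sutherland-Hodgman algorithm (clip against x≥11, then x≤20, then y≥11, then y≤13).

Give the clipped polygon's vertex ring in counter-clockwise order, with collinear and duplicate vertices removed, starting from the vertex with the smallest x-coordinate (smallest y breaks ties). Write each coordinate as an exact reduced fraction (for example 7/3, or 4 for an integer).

1. After x ≥ 11: [(11,20) (11,2/5) (12,0) (19,4) (19,10) (16,20)]
2. After x ≤ 20: [(11,20) (11,2/5) (12,0) (19,4) (19,10) (16,20)]
3. After y ≥ 11: [(11,20) (11,11) (187/10,11) (16,20)]
4. After y ≤ 13: [(11,13) (11,11) (187/10,11) (181/10,13)]
5. Canonical ring: [(11,11) (187/10,11) (181/10,13) (11,13)]

Clipped polygon: [(11,11) (187/10,11) (181/10,13) (11,13)]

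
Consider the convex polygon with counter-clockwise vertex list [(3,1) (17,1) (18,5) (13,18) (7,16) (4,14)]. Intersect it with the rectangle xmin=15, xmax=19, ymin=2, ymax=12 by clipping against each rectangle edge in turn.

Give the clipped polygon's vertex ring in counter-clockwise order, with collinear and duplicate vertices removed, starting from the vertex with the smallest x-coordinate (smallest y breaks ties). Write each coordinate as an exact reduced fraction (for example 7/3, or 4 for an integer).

Clipped polygon: [(15,2) (69/4,2) (18,5) (199/13,12) (15,12)]

1. After x ≥ 15: [(15,1) (17,1) (18,5) (15,64/5)]
2. After x ≤ 19: [(15,1) (17,1) (18,5) (15,64/5)]
3. After y ≥ 2: [(15,2) (69/4,2) (18,5) (15,64/5)]
4. After y ≤ 12: [(15,12) (15,2) (69/4,2) (18,5) (199/13,12)]
5. Canonical ring: [(15,2) (69/4,2) (18,5) (199/13,12) (15,12)]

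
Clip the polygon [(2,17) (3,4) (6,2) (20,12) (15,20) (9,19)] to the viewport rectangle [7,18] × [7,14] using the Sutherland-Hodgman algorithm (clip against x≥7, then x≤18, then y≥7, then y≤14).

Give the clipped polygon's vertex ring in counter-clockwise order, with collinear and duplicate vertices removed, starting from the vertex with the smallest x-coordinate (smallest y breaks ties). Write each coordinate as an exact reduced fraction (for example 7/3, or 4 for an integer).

Clipped polygon: [(7,7) (13,7) (18,74/7) (18,14) (7,14)]

1. After x ≥ 7: [(7,129/7) (7,19/7) (20,12) (15,20) (9,19)]
2. After x ≤ 18: [(7,129/7) (7,19/7) (18,74/7) (18,76/5) (15,20) (9,19)]
3. After y ≥ 7: [(7,129/7) (7,7) (13,7) (18,74/7) (18,76/5) (15,20) (9,19)]
4. After y ≤ 14: [(7,14) (7,7) (13,7) (18,74/7) (18,14)]
5. Canonical ring: [(7,7) (13,7) (18,74/7) (18,14) (7,14)]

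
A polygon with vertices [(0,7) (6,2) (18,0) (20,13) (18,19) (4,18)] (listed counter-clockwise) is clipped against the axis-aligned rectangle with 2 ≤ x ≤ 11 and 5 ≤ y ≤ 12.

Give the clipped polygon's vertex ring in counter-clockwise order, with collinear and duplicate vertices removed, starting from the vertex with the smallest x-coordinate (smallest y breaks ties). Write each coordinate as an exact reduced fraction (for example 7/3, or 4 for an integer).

Clipped polygon: [(2,16/3) (12/5,5) (11,5) (11,12) (2,12)]

1. After x ≥ 2: [(2,25/2) (2,16/3) (6,2) (18,0) (20,13) (18,19) (4,18)]
2. After x ≤ 11: [(2,25/2) (2,16/3) (6,2) (11,7/6) (11,37/2) (4,18)]
3. After y ≥ 5: [(2,25/2) (2,16/3) (12/5,5) (11,5) (11,37/2) (4,18)]
4. After y ≤ 12: [(2,12) (2,16/3) (12/5,5) (11,5) (11,12)]
5. Canonical ring: [(2,16/3) (12/5,5) (11,5) (11,12) (2,12)]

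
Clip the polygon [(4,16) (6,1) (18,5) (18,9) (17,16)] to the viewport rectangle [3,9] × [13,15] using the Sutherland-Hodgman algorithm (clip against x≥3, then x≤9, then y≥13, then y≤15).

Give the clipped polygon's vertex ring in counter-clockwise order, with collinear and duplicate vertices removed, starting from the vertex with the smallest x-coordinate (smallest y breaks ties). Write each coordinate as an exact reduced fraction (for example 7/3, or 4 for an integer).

1. After x ≥ 3: [(4,16) (6,1) (18,5) (18,9) (17,16)]
2. After x ≤ 9: [(9,16) (4,16) (6,1) (9,2)]
3. After y ≥ 13: [(9,13) (9,16) (4,16) (22/5,13)]
4. After y ≤ 15: [(9,13) (9,15) (62/15,15) (22/5,13)]
5. Canonical ring: [(62/15,15) (22/5,13) (9,13) (9,15)]

Clipped polygon: [(62/15,15) (22/5,13) (9,13) (9,15)]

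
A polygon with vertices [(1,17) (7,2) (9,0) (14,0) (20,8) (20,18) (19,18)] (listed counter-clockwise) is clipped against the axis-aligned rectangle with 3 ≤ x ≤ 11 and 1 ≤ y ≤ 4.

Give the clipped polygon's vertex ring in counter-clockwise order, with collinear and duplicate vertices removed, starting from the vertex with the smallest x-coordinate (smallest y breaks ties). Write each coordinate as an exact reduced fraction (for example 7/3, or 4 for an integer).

1. After x ≥ 3: [(3,154/9) (3,12) (7,2) (9,0) (14,0) (20,8) (20,18) (19,18)]
2. After x ≤ 11: [(11,158/9) (3,154/9) (3,12) (7,2) (9,0) (11,0)]
3. After y ≥ 1: [(11,1) (11,158/9) (3,154/9) (3,12) (7,2) (8,1)]
4. After y ≤ 4: [(11,1) (11,4) (31/5,4) (7,2) (8,1)]
5. Canonical ring: [(31/5,4) (7,2) (8,1) (11,1) (11,4)]

Clipped polygon: [(31/5,4) (7,2) (8,1) (11,1) (11,4)]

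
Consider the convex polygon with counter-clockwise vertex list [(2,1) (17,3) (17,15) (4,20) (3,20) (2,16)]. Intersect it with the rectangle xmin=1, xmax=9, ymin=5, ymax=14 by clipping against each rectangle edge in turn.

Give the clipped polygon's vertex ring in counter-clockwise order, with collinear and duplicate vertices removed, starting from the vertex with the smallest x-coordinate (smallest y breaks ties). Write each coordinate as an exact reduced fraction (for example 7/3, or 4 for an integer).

1. After x ≥ 1: [(2,1) (17,3) (17,15) (4,20) (3,20) (2,16)]
2. After x ≤ 9: [(2,1) (9,29/15) (9,235/13) (4,20) (3,20) (2,16)]
3. After y ≥ 5: [(2,5) (9,5) (9,235/13) (4,20) (3,20) (2,16)]
4. After y ≤ 14: [(2,14) (2,5) (9,5) (9,14)]
5. Canonical ring: [(2,5) (9,5) (9,14) (2,14)]

Clipped polygon: [(2,5) (9,5) (9,14) (2,14)]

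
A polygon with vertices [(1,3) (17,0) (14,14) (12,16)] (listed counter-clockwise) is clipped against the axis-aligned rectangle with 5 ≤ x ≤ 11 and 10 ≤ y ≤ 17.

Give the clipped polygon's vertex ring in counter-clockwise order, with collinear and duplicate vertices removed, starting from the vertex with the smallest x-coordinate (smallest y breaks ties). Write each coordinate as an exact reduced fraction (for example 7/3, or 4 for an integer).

Clipped polygon: [(90/13,10) (11,10) (11,163/11)]

1. After x ≥ 5: [(5,85/11) (5,9/4) (17,0) (14,14) (12,16)]
2. After x ≤ 11: [(11,163/11) (5,85/11) (5,9/4) (11,9/8)]
3. After y ≥ 10: [(11,10) (11,163/11) (90/13,10)]
4. After y ≤ 17: [(11,10) (11,163/11) (90/13,10)]
5. Canonical ring: [(90/13,10) (11,10) (11,163/11)]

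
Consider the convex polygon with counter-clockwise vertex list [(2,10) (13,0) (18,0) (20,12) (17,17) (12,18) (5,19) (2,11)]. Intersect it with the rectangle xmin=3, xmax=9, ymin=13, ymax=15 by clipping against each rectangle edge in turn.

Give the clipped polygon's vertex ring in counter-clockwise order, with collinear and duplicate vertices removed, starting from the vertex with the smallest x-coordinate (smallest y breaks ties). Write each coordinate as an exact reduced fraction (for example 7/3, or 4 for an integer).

1. After x ≥ 3: [(3,100/11) (13,0) (18,0) (20,12) (17,17) (12,18) (5,19) (3,41/3)]
2. After x ≤ 9: [(3,100/11) (9,40/11) (9,129/7) (5,19) (3,41/3)]
3. After y ≥ 13: [(3,13) (9,13) (9,129/7) (5,19) (3,41/3)]
4. After y ≤ 15: [(3,13) (9,13) (9,15) (7/2,15) (3,41/3)]
5. Canonical ring: [(3,13) (9,13) (9,15) (7/2,15) (3,41/3)]

Clipped polygon: [(3,13) (9,13) (9,15) (7/2,15) (3,41/3)]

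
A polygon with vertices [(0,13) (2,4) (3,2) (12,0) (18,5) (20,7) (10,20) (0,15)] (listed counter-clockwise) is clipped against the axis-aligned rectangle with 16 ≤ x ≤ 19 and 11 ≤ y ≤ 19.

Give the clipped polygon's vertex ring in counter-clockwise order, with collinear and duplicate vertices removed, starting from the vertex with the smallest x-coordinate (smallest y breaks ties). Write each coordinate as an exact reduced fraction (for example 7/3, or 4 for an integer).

Clipped polygon: [(16,11) (220/13,11) (16,61/5)]

1. After x ≥ 16: [(16,10/3) (18,5) (20,7) (16,61/5)]
2. After x ≤ 19: [(16,10/3) (18,5) (19,6) (19,83/10) (16,61/5)]
3. After y ≥ 11: [(16,11) (220/13,11) (16,61/5)]
4. After y ≤ 19: [(16,11) (220/13,11) (16,61/5)]
5. Canonical ring: [(16,11) (220/13,11) (16,61/5)]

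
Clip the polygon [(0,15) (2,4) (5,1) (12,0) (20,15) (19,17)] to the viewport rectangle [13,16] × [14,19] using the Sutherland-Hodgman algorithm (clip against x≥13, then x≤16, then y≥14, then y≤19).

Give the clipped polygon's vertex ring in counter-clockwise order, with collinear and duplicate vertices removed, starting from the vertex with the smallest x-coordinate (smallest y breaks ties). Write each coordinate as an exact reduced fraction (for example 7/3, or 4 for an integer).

Clipped polygon: [(13,14) (16,14) (16,317/19) (13,311/19)]

1. After x ≥ 13: [(13,311/19) (13,15/8) (20,15) (19,17)]
2. After x ≤ 16: [(16,317/19) (13,311/19) (13,15/8) (16,15/2)]
3. After y ≥ 14: [(16,14) (16,317/19) (13,311/19) (13,14)]
4. After y ≤ 19: [(16,14) (16,317/19) (13,311/19) (13,14)]
5. Canonical ring: [(13,14) (16,14) (16,317/19) (13,311/19)]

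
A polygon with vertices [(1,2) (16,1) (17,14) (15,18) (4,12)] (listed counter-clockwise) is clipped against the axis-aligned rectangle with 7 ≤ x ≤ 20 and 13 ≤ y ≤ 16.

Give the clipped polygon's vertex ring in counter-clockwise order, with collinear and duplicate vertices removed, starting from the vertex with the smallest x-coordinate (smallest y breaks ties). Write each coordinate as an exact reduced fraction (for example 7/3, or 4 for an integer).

1. After x ≥ 7: [(7,8/5) (16,1) (17,14) (15,18) (7,150/11)]
2. After x ≤ 20: [(7,8/5) (16,1) (17,14) (15,18) (7,150/11)]
3. After y ≥ 13: [(7,13) (220/13,13) (17,14) (15,18) (7,150/11)]
4. After y ≤ 16: [(7,13) (220/13,13) (17,14) (16,16) (34/3,16) (7,150/11)]
5. Canonical ring: [(7,13) (220/13,13) (17,14) (16,16) (34/3,16) (7,150/11)]

Clipped polygon: [(7,13) (220/13,13) (17,14) (16,16) (34/3,16) (7,150/11)]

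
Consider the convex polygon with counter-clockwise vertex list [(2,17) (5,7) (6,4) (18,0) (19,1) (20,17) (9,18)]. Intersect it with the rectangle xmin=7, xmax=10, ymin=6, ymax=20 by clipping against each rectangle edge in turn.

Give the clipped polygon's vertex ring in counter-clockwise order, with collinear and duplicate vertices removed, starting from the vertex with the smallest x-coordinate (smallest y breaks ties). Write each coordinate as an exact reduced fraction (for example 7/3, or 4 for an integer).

1. After x ≥ 7: [(7,124/7) (7,11/3) (18,0) (19,1) (20,17) (9,18)]
2. After x ≤ 10: [(7,124/7) (7,11/3) (10,8/3) (10,197/11) (9,18)]
3. After y ≥ 6: [(7,124/7) (7,6) (10,6) (10,197/11) (9,18)]
4. After y ≤ 20: [(7,124/7) (7,6) (10,6) (10,197/11) (9,18)]
5. Canonical ring: [(7,6) (10,6) (10,197/11) (9,18) (7,124/7)]

Clipped polygon: [(7,6) (10,6) (10,197/11) (9,18) (7,124/7)]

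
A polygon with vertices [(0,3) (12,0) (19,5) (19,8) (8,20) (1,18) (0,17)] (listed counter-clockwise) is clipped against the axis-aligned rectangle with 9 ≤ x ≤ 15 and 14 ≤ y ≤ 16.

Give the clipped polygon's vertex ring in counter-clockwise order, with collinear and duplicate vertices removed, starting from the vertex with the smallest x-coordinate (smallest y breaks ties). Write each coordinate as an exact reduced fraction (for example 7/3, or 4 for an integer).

Clipped polygon: [(9,14) (27/2,14) (35/3,16) (9,16)]

1. After x ≥ 9: [(9,3/4) (12,0) (19,5) (19,8) (9,208/11)]
2. After x ≤ 15: [(9,3/4) (12,0) (15,15/7) (15,136/11) (9,208/11)]
3. After y ≥ 14: [(9,14) (27/2,14) (9,208/11)]
4. After y ≤ 16: [(9,16) (9,14) (27/2,14) (35/3,16)]
5. Canonical ring: [(9,14) (27/2,14) (35/3,16) (9,16)]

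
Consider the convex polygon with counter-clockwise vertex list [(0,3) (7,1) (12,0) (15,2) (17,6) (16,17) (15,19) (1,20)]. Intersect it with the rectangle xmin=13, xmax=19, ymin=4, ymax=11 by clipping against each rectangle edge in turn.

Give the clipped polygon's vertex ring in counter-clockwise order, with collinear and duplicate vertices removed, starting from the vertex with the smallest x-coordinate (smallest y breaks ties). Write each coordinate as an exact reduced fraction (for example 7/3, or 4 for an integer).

1. After x ≥ 13: [(13,2/3) (15,2) (17,6) (16,17) (15,19) (13,134/7)]
2. After x ≤ 19: [(13,2/3) (15,2) (17,6) (16,17) (15,19) (13,134/7)]
3. After y ≥ 4: [(13,4) (16,4) (17,6) (16,17) (15,19) (13,134/7)]
4. After y ≤ 11: [(13,11) (13,4) (16,4) (17,6) (182/11,11)]
5. Canonical ring: [(13,4) (16,4) (17,6) (182/11,11) (13,11)]

Clipped polygon: [(13,4) (16,4) (17,6) (182/11,11) (13,11)]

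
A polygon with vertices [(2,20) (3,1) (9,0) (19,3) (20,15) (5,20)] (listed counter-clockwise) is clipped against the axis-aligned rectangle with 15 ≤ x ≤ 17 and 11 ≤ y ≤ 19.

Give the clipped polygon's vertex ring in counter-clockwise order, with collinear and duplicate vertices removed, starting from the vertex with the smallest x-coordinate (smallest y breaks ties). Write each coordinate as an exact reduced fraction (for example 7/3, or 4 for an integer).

Clipped polygon: [(15,11) (17,11) (17,16) (15,50/3)]

1. After x ≥ 15: [(15,9/5) (19,3) (20,15) (15,50/3)]
2. After x ≤ 17: [(15,9/5) (17,12/5) (17,16) (15,50/3)]
3. After y ≥ 11: [(15,11) (17,11) (17,16) (15,50/3)]
4. After y ≤ 19: [(15,11) (17,11) (17,16) (15,50/3)]
5. Canonical ring: [(15,11) (17,11) (17,16) (15,50/3)]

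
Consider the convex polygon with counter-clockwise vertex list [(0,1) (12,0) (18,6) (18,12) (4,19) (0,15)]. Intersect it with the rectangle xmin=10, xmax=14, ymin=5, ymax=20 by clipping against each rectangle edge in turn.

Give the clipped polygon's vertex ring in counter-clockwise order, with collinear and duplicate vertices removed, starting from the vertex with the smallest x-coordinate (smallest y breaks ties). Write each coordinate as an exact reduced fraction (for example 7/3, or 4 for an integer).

1. After x ≥ 10: [(10,1/6) (12,0) (18,6) (18,12) (10,16)]
2. After x ≤ 14: [(10,1/6) (12,0) (14,2) (14,14) (10,16)]
3. After y ≥ 5: [(10,5) (14,5) (14,14) (10,16)]
4. After y ≤ 20: [(10,5) (14,5) (14,14) (10,16)]
5. Canonical ring: [(10,5) (14,5) (14,14) (10,16)]

Clipped polygon: [(10,5) (14,5) (14,14) (10,16)]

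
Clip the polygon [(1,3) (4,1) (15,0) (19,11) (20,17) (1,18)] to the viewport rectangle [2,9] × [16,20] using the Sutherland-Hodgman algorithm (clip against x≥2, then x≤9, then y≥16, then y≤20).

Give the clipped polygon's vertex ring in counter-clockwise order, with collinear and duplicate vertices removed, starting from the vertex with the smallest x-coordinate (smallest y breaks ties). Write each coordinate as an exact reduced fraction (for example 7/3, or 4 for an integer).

Clipped polygon: [(2,16) (9,16) (9,334/19) (2,341/19)]

1. After x ≥ 2: [(2,7/3) (4,1) (15,0) (19,11) (20,17) (2,341/19)]
2. After x ≤ 9: [(2,7/3) (4,1) (9,6/11) (9,334/19) (2,341/19)]
3. After y ≥ 16: [(2,16) (9,16) (9,334/19) (2,341/19)]
4. After y ≤ 20: [(2,16) (9,16) (9,334/19) (2,341/19)]
5. Canonical ring: [(2,16) (9,16) (9,334/19) (2,341/19)]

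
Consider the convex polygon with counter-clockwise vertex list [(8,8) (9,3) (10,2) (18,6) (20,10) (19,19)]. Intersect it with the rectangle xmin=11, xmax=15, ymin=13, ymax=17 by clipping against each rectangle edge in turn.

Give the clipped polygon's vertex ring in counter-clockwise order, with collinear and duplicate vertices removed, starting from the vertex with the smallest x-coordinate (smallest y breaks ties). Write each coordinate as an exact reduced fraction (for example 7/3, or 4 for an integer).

1. After x ≥ 11: [(11,11) (11,5/2) (18,6) (20,10) (19,19)]
2. After x ≤ 15: [(15,15) (11,11) (11,5/2) (15,9/2)]
3. After y ≥ 13: [(15,13) (15,15) (13,13)]
4. After y ≤ 17: [(15,13) (15,15) (13,13)]
5. Canonical ring: [(13,13) (15,13) (15,15)]

Clipped polygon: [(13,13) (15,13) (15,15)]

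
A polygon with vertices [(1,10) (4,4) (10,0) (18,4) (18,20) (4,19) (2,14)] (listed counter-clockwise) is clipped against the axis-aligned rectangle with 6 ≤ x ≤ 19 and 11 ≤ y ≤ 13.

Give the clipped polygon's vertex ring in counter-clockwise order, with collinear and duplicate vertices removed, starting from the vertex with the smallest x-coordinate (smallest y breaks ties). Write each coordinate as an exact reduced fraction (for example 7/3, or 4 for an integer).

1. After x ≥ 6: [(6,8/3) (10,0) (18,4) (18,20) (6,134/7)]
2. After x ≤ 19: [(6,8/3) (10,0) (18,4) (18,20) (6,134/7)]
3. After y ≥ 11: [(6,11) (18,11) (18,20) (6,134/7)]
4. After y ≤ 13: [(6,13) (6,11) (18,11) (18,13)]
5. Canonical ring: [(6,11) (18,11) (18,13) (6,13)]

Clipped polygon: [(6,11) (18,11) (18,13) (6,13)]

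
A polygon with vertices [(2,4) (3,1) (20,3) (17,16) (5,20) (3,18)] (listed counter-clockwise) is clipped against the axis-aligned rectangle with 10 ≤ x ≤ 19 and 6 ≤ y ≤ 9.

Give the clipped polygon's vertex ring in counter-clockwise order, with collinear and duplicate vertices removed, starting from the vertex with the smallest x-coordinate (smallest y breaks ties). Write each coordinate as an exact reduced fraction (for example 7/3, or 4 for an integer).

1. After x ≥ 10: [(10,31/17) (20,3) (17,16) (10,55/3)]
2. After x ≤ 19: [(10,31/17) (19,49/17) (19,22/3) (17,16) (10,55/3)]
3. After y ≥ 6: [(10,6) (19,6) (19,22/3) (17,16) (10,55/3)]
4. After y ≤ 9: [(10,9) (10,6) (19,6) (19,22/3) (242/13,9)]
5. Canonical ring: [(10,6) (19,6) (19,22/3) (242/13,9) (10,9)]

Clipped polygon: [(10,6) (19,6) (19,22/3) (242/13,9) (10,9)]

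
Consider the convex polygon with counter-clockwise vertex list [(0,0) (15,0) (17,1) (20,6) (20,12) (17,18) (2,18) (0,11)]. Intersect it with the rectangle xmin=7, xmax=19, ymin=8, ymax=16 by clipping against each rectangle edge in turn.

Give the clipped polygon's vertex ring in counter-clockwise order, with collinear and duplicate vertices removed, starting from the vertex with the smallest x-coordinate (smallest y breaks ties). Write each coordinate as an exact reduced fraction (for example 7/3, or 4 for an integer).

Clipped polygon: [(7,8) (19,8) (19,14) (18,16) (7,16)]

1. After x ≥ 7: [(7,0) (15,0) (17,1) (20,6) (20,12) (17,18) (7,18)]
2. After x ≤ 19: [(7,0) (15,0) (17,1) (19,13/3) (19,14) (17,18) (7,18)]
3. After y ≥ 8: [(7,8) (19,8) (19,14) (17,18) (7,18)]
4. After y ≤ 16: [(7,16) (7,8) (19,8) (19,14) (18,16)]
5. Canonical ring: [(7,8) (19,8) (19,14) (18,16) (7,16)]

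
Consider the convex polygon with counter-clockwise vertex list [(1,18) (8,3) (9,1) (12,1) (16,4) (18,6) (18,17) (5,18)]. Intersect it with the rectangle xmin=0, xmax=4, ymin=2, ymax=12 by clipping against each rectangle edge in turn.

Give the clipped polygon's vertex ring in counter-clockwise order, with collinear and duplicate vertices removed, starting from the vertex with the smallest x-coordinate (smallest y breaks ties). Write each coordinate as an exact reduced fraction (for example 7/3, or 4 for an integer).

1. After x ≥ 0: [(1,18) (8,3) (9,1) (12,1) (16,4) (18,6) (18,17) (5,18)]
2. After x ≤ 4: [(4,18) (1,18) (4,81/7)]
3. After y ≥ 2: [(4,18) (1,18) (4,81/7)]
4. After y ≤ 12: [(4,12) (19/5,12) (4,81/7)]
5. Canonical ring: [(19/5,12) (4,81/7) (4,12)]

Clipped polygon: [(19/5,12) (4,81/7) (4,12)]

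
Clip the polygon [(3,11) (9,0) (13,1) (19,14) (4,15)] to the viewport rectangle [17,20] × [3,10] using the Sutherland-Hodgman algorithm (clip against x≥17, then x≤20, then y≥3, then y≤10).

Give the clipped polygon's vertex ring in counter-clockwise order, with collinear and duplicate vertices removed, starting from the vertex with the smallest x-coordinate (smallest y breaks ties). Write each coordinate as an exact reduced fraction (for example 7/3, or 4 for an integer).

Clipped polygon: [(17,29/3) (223/13,10) (17,10)]

1. After x ≥ 17: [(17,29/3) (19,14) (17,212/15)]
2. After x ≤ 20: [(17,29/3) (19,14) (17,212/15)]
3. After y ≥ 3: [(17,29/3) (19,14) (17,212/15)]
4. After y ≤ 10: [(17,10) (17,29/3) (223/13,10)]
5. Canonical ring: [(17,29/3) (223/13,10) (17,10)]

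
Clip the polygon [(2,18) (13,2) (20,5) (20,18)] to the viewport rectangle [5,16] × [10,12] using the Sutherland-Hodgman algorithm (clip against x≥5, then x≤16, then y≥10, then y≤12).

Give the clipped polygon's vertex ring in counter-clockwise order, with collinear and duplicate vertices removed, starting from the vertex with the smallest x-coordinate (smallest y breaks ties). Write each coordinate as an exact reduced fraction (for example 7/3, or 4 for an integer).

1. After x ≥ 5: [(5,18) (5,150/11) (13,2) (20,5) (20,18)]
2. After x ≤ 16: [(16,18) (5,18) (5,150/11) (13,2) (16,23/7)]
3. After y ≥ 10: [(16,10) (16,18) (5,18) (5,150/11) (15/2,10)]
4. After y ≤ 12: [(16,10) (16,12) (49/8,12) (15/2,10)]
5. Canonical ring: [(49/8,12) (15/2,10) (16,10) (16,12)]

Clipped polygon: [(49/8,12) (15/2,10) (16,10) (16,12)]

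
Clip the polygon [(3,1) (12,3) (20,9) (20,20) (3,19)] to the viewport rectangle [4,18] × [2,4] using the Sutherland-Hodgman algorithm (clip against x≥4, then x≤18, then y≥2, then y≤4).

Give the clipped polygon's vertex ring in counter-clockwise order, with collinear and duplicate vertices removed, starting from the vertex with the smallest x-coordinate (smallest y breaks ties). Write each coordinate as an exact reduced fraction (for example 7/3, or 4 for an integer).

1. After x ≥ 4: [(4,11/9) (12,3) (20,9) (20,20) (4,324/17)]
2. After x ≤ 18: [(4,11/9) (12,3) (18,15/2) (18,338/17) (4,324/17)]
3. After y ≥ 2: [(4,2) (15/2,2) (12,3) (18,15/2) (18,338/17) (4,324/17)]
4. After y ≤ 4: [(4,4) (4,2) (15/2,2) (12,3) (40/3,4)]
5. Canonical ring: [(4,2) (15/2,2) (12,3) (40/3,4) (4,4)]

Clipped polygon: [(4,2) (15/2,2) (12,3) (40/3,4) (4,4)]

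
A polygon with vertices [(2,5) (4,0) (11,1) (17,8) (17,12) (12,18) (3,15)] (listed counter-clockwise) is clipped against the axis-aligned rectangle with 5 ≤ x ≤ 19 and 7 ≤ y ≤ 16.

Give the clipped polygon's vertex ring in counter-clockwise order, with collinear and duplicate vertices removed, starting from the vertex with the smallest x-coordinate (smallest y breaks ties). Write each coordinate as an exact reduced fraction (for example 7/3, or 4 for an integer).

Clipped polygon: [(5,7) (113/7,7) (17,8) (17,12) (41/3,16) (6,16) (5,47/3)]

1. After x ≥ 5: [(5,1/7) (11,1) (17,8) (17,12) (12,18) (5,47/3)]
2. After x ≤ 19: [(5,1/7) (11,1) (17,8) (17,12) (12,18) (5,47/3)]
3. After y ≥ 7: [(5,7) (113/7,7) (17,8) (17,12) (12,18) (5,47/3)]
4. After y ≤ 16: [(5,7) (113/7,7) (17,8) (17,12) (41/3,16) (6,16) (5,47/3)]
5. Canonical ring: [(5,7) (113/7,7) (17,8) (17,12) (41/3,16) (6,16) (5,47/3)]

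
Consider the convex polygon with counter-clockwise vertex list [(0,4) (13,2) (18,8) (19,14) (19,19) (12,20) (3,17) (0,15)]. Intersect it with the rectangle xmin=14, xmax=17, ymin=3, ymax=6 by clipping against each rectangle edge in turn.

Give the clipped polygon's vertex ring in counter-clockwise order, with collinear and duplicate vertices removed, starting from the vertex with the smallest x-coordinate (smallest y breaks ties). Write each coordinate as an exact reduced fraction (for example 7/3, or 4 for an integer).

1. After x ≥ 14: [(14,16/5) (18,8) (19,14) (19,19) (14,138/7)]
2. After x ≤ 17: [(14,16/5) (17,34/5) (17,135/7) (14,138/7)]
3. After y ≥ 3: [(14,16/5) (17,34/5) (17,135/7) (14,138/7)]
4. After y ≤ 6: [(14,6) (14,16/5) (49/3,6)]
5. Canonical ring: [(14,16/5) (49/3,6) (14,6)]

Clipped polygon: [(14,16/5) (49/3,6) (14,6)]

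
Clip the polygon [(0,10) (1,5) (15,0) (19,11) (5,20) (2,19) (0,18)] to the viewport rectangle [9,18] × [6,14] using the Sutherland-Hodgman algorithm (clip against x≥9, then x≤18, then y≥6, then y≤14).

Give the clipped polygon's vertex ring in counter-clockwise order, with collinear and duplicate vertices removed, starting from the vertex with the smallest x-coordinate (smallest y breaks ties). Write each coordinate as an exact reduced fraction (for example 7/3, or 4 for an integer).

Clipped polygon: [(9,6) (189/11,6) (18,33/4) (18,163/14) (43/3,14) (9,14)]

1. After x ≥ 9: [(9,15/7) (15,0) (19,11) (9,122/7)]
2. After x ≤ 18: [(9,15/7) (15,0) (18,33/4) (18,163/14) (9,122/7)]
3. After y ≥ 6: [(9,6) (189/11,6) (18,33/4) (18,163/14) (9,122/7)]
4. After y ≤ 14: [(9,14) (9,6) (189/11,6) (18,33/4) (18,163/14) (43/3,14)]
5. Canonical ring: [(9,6) (189/11,6) (18,33/4) (18,163/14) (43/3,14) (9,14)]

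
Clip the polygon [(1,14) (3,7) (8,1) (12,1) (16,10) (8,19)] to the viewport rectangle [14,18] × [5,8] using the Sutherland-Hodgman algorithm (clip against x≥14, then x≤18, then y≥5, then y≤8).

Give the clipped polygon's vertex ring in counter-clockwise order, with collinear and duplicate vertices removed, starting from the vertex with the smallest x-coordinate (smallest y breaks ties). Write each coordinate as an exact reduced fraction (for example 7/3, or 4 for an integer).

Clipped polygon: [(14,11/2) (136/9,8) (14,8)]

1. After x ≥ 14: [(14,11/2) (16,10) (14,49/4)]
2. After x ≤ 18: [(14,11/2) (16,10) (14,49/4)]
3. After y ≥ 5: [(14,11/2) (16,10) (14,49/4)]
4. After y ≤ 8: [(14,8) (14,11/2) (136/9,8)]
5. Canonical ring: [(14,11/2) (136/9,8) (14,8)]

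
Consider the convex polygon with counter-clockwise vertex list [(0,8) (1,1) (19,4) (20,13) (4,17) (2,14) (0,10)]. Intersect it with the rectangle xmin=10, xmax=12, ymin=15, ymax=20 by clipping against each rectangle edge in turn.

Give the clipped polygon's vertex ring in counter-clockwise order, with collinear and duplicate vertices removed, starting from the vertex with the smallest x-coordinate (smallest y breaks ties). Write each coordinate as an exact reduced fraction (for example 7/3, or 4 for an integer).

Clipped polygon: [(10,15) (12,15) (10,31/2)]

1. After x ≥ 10: [(10,5/2) (19,4) (20,13) (10,31/2)]
2. After x ≤ 12: [(10,5/2) (12,17/6) (12,15) (10,31/2)]
3. After y ≥ 15: [(10,15) (12,15) (12,15) (10,31/2)]
4. After y ≤ 20: [(10,15) (12,15) (12,15) (10,31/2)]
5. Canonical ring: [(10,15) (12,15) (10,31/2)]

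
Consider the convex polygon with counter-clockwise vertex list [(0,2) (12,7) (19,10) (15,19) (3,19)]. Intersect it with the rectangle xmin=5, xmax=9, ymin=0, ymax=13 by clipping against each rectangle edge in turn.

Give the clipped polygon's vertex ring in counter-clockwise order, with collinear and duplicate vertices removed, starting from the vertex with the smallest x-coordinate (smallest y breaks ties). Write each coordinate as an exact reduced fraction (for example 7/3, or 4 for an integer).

1. After x ≥ 5: [(5,49/12) (12,7) (19,10) (15,19) (5,19)]
2. After x ≤ 9: [(5,49/12) (9,23/4) (9,19) (5,19)]
3. After y ≥ 0: [(5,49/12) (9,23/4) (9,19) (5,19)]
4. After y ≤ 13: [(5,13) (5,49/12) (9,23/4) (9,13)]
5. Canonical ring: [(5,49/12) (9,23/4) (9,13) (5,13)]

Clipped polygon: [(5,49/12) (9,23/4) (9,13) (5,13)]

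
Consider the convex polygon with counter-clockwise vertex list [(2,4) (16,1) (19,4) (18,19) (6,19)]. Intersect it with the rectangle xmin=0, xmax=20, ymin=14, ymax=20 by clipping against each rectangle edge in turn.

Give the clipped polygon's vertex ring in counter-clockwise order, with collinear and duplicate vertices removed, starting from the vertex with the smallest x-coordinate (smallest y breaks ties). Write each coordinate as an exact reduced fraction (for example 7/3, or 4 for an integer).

Clipped polygon: [(14/3,14) (55/3,14) (18,19) (6,19)]

1. After x ≥ 0: [(2,4) (16,1) (19,4) (18,19) (6,19)]
2. After x ≤ 20: [(2,4) (16,1) (19,4) (18,19) (6,19)]
3. After y ≥ 14: [(14/3,14) (55/3,14) (18,19) (6,19)]
4. After y ≤ 20: [(14/3,14) (55/3,14) (18,19) (6,19)]
5. Canonical ring: [(14/3,14) (55/3,14) (18,19) (6,19)]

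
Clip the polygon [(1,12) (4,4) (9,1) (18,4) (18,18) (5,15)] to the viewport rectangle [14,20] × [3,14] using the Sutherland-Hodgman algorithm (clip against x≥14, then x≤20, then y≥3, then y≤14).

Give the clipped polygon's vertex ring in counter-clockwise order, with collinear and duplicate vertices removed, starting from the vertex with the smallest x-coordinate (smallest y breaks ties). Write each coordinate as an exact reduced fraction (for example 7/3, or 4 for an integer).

Clipped polygon: [(14,3) (15,3) (18,4) (18,14) (14,14)]

1. After x ≥ 14: [(14,8/3) (18,4) (18,18) (14,222/13)]
2. After x ≤ 20: [(14,8/3) (18,4) (18,18) (14,222/13)]
3. After y ≥ 3: [(14,3) (15,3) (18,4) (18,18) (14,222/13)]
4. After y ≤ 14: [(14,14) (14,3) (15,3) (18,4) (18,14)]
5. Canonical ring: [(14,3) (15,3) (18,4) (18,14) (14,14)]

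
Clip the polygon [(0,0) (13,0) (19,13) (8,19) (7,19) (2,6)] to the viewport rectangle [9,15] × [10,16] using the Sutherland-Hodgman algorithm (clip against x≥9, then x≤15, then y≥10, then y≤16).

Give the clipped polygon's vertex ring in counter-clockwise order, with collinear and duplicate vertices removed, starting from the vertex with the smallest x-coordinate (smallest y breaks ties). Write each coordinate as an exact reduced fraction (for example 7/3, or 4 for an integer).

Clipped polygon: [(9,10) (15,10) (15,167/11) (27/2,16) (9,16)]

1. After x ≥ 9: [(9,0) (13,0) (19,13) (9,203/11)]
2. After x ≤ 15: [(9,0) (13,0) (15,13/3) (15,167/11) (9,203/11)]
3. After y ≥ 10: [(9,10) (15,10) (15,167/11) (9,203/11)]
4. After y ≤ 16: [(9,16) (9,10) (15,10) (15,167/11) (27/2,16)]
5. Canonical ring: [(9,10) (15,10) (15,167/11) (27/2,16) (9,16)]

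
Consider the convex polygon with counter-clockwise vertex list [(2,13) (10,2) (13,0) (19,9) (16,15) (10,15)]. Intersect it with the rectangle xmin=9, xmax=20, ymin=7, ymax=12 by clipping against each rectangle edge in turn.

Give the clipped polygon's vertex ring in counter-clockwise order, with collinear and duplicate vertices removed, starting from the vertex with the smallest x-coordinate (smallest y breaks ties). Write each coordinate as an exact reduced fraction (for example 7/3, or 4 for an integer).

Clipped polygon: [(9,7) (53/3,7) (19,9) (35/2,12) (9,12)]

1. After x ≥ 9: [(9,59/4) (9,27/8) (10,2) (13,0) (19,9) (16,15) (10,15)]
2. After x ≤ 20: [(9,59/4) (9,27/8) (10,2) (13,0) (19,9) (16,15) (10,15)]
3. After y ≥ 7: [(9,59/4) (9,7) (53/3,7) (19,9) (16,15) (10,15)]
4. After y ≤ 12: [(9,12) (9,7) (53/3,7) (19,9) (35/2,12)]
5. Canonical ring: [(9,7) (53/3,7) (19,9) (35/2,12) (9,12)]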